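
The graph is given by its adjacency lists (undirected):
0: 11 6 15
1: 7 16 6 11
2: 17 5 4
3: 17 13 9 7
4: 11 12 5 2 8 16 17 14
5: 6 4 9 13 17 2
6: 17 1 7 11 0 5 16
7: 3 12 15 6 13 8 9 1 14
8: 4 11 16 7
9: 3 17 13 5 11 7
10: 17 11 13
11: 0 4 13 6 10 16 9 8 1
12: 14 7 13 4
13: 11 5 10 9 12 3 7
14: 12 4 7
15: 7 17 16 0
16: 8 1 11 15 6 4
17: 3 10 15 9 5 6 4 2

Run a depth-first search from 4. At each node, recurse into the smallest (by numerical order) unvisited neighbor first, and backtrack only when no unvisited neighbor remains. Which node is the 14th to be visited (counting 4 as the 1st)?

15

Visit 4
4 → 2
2 → 5
5 → 6
6 → 0
0 → 11
11 → 1
1 → 7
7 → 3
3 → 9
9 → 13
13 → 10
10 → 17
17 → 15
15 → 16
16 → 8
13 → 12
12 → 14

Visit order: 4, 2, 5, 6, 0, 11, 1, 7, 3, 9, 13, 10, 17, 15, 16, 8, 12, 14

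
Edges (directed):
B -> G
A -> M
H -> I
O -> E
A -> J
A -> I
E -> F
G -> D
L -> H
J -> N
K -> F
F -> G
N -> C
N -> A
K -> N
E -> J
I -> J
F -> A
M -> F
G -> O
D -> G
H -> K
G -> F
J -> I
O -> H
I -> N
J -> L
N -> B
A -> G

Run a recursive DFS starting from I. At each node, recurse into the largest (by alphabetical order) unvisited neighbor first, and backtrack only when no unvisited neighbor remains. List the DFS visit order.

I, N, C, B, G, O, H, K, F, A, M, J, L, E, D

Visit I
I → N
N → C
N → B
B → G
G → O
O → H
H → K
K → F
F → A
A → M
A → J
J → L
O → E
G → D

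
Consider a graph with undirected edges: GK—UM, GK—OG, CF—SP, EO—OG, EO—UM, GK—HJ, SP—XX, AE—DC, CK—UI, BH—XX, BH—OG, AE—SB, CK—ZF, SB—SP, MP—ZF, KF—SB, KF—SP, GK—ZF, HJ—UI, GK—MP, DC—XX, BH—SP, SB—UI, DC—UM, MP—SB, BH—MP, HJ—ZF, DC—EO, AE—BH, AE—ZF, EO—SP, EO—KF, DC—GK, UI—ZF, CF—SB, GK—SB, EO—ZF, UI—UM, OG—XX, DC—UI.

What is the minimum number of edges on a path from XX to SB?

2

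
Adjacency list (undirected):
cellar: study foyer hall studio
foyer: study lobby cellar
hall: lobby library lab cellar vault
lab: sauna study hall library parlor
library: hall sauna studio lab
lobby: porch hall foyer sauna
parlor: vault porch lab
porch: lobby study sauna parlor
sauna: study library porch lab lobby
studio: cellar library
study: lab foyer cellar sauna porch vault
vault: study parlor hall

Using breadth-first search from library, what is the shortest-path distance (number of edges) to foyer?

Level 0: library
Level 1: hall, lab, sauna, studio
Level 2: cellar, lobby, parlor, porch, study, vault
Level 3: foyer
foyer first appears at level 3.

3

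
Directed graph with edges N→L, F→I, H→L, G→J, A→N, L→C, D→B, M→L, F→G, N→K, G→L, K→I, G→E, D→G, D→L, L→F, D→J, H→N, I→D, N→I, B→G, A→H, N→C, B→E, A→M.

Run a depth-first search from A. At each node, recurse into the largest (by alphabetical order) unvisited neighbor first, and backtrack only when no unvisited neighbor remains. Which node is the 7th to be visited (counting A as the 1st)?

Visit A
A → N
N → L
L → F
F → I
I → D
D → J
D → G
G → E
D → B
L → C
N → K
A → M
A → H

Visit order: A, N, L, F, I, D, J, G, E, B, C, K, M, H

J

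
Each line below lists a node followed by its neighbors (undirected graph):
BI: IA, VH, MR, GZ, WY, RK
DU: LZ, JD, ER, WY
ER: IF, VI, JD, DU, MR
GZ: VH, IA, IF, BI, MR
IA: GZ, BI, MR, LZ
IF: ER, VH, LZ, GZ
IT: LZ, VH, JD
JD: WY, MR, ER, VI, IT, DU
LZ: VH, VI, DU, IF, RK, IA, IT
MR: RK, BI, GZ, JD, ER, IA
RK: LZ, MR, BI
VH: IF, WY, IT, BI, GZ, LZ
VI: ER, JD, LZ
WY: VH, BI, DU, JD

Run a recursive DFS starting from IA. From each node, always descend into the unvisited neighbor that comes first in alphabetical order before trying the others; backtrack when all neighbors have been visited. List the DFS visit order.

Visit IA
IA → BI
BI → GZ
GZ → IF
IF → ER
ER → DU
DU → JD
JD → IT
IT → LZ
LZ → RK
RK → MR
LZ → VH
VH → WY
LZ → VI

IA → BI → GZ → IF → ER → DU → JD → IT → LZ → RK → MR → VH → WY → VI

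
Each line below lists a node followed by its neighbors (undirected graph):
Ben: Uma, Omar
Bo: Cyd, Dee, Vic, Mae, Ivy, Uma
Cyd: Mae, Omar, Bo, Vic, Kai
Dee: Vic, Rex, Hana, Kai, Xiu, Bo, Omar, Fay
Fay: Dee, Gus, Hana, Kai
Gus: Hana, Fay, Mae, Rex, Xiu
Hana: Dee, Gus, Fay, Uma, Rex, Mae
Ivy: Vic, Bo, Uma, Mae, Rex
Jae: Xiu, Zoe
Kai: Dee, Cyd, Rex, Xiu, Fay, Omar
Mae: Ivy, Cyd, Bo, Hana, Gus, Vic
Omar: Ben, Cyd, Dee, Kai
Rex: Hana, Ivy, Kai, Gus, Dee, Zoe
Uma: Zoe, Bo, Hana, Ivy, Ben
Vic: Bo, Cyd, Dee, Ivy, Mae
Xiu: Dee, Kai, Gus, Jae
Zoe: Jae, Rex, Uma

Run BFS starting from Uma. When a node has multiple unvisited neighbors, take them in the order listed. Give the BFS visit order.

Visit Uma; enqueue Zoe, Bo, Hana, Ivy, Ben → queue [Zoe, Bo, Hana, Ivy, Ben]
Visit Zoe; enqueue Jae, Rex → queue [Bo, Hana, Ivy, Ben, Jae, Rex]
Visit Bo; enqueue Cyd, Dee, Vic, Mae → queue [Hana, Ivy, Ben, Jae, Rex, Cyd, Dee, Vic, Mae]
Visit Hana; enqueue Gus, Fay → queue [Ivy, Ben, Jae, Rex, Cyd, Dee, Vic, Mae, Gus, Fay]
Visit Ivy → queue [Ben, Jae, Rex, Cyd, Dee, Vic, Mae, Gus, Fay]
Visit Ben; enqueue Omar → queue [Jae, Rex, Cyd, Dee, Vic, Mae, Gus, Fay, Omar]
Visit Jae; enqueue Xiu → queue [Rex, Cyd, Dee, Vic, Mae, Gus, Fay, Omar, Xiu]
Visit Rex; enqueue Kai → queue [Cyd, Dee, Vic, Mae, Gus, Fay, Omar, Xiu, Kai]
Visit Cyd → queue [Dee, Vic, Mae, Gus, Fay, Omar, Xiu, Kai]
Visit Dee → queue [Vic, Mae, Gus, Fay, Omar, Xiu, Kai]
Visit Vic → queue [Mae, Gus, Fay, Omar, Xiu, Kai]
Visit Mae → queue [Gus, Fay, Omar, Xiu, Kai]
Visit Gus → queue [Fay, Omar, Xiu, Kai]
Visit Fay → queue [Omar, Xiu, Kai]
Visit Omar → queue [Xiu, Kai]
Visit Xiu → queue [Kai]
Visit Kai → queue []

Uma Zoe Bo Hana Ivy Ben Jae Rex Cyd Dee Vic Mae Gus Fay Omar Xiu Kai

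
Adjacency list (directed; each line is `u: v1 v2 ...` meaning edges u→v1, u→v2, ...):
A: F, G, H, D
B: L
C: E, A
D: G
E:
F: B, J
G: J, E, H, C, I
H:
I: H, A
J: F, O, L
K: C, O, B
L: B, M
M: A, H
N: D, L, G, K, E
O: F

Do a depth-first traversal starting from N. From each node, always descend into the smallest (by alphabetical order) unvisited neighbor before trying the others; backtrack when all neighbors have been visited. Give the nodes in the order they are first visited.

Visit N
N → D
D → G
G → C
C → A
A → F
F → B
B → L
L → M
M → H
F → J
J → O
C → E
G → I
N → K

N D G C A F B L M H J O E I K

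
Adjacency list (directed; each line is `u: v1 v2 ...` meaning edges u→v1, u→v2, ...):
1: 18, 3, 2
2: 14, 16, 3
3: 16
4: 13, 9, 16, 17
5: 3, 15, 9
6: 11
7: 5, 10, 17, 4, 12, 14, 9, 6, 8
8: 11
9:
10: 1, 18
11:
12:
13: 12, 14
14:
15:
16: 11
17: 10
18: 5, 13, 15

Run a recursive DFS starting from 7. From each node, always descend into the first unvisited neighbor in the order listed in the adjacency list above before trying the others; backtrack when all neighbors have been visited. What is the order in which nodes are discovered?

Visit 7
7 → 5
5 → 3
3 → 16
16 → 11
5 → 15
5 → 9
7 → 10
10 → 1
1 → 18
18 → 13
13 → 12
13 → 14
1 → 2
7 → 17
7 → 4
7 → 6
7 → 8

7, 5, 3, 16, 11, 15, 9, 10, 1, 18, 13, 12, 14, 2, 17, 4, 6, 8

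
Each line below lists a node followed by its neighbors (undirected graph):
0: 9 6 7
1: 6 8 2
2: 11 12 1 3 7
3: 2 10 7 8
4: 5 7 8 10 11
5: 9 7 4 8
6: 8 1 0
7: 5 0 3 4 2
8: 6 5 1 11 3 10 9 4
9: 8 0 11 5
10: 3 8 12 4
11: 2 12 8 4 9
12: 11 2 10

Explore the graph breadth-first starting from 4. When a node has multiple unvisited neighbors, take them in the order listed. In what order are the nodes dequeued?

Visit 4; enqueue 5, 7, 8, 10, 11 → queue [5, 7, 8, 10, 11]
Visit 5; enqueue 9 → queue [7, 8, 10, 11, 9]
Visit 7; enqueue 0, 3, 2 → queue [8, 10, 11, 9, 0, 3, 2]
Visit 8; enqueue 6, 1 → queue [10, 11, 9, 0, 3, 2, 6, 1]
Visit 10; enqueue 12 → queue [11, 9, 0, 3, 2, 6, 1, 12]
Visit 11 → queue [9, 0, 3, 2, 6, 1, 12]
Visit 9 → queue [0, 3, 2, 6, 1, 12]
Visit 0 → queue [3, 2, 6, 1, 12]
Visit 3 → queue [2, 6, 1, 12]
Visit 2 → queue [6, 1, 12]
Visit 6 → queue [1, 12]
Visit 1 → queue [12]
Visit 12 → queue []

4, 5, 7, 8, 10, 11, 9, 0, 3, 2, 6, 1, 12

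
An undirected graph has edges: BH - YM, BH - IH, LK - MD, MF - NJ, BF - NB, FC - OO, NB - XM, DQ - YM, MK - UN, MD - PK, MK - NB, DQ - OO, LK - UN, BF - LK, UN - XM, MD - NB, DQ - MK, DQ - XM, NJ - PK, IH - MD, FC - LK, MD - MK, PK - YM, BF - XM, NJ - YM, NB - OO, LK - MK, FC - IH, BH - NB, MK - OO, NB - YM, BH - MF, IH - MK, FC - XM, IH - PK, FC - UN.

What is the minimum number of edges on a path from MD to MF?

Level 0: MD
Level 1: IH, LK, MK, NB, PK
Level 2: BF, BH, DQ, FC, NJ, OO, UN, XM, YM
Level 3: MF
MF first appears at level 3.

3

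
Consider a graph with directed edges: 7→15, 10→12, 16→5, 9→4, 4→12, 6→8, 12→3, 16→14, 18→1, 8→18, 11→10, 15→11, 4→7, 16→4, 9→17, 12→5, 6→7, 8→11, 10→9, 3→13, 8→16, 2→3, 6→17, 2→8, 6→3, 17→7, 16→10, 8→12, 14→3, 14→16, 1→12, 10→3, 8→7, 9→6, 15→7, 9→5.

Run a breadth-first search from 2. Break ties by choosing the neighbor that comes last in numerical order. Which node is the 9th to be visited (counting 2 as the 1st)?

Visit 2; enqueue 8, 3 → queue [8, 3]
Visit 8; enqueue 18, 16, 12, 11, 7 → queue [3, 18, 16, 12, 11, 7]
Visit 3; enqueue 13 → queue [18, 16, 12, 11, 7, 13]
Visit 18; enqueue 1 → queue [16, 12, 11, 7, 13, 1]
Visit 16; enqueue 14, 10, 5, 4 → queue [12, 11, 7, 13, 1, 14, 10, 5, 4]
Visit 12 → queue [11, 7, 13, 1, 14, 10, 5, 4]
Visit 11 → queue [7, 13, 1, 14, 10, 5, 4]
Visit 7; enqueue 15 → queue [13, 1, 14, 10, 5, 4, 15]
Visit 13 → queue [1, 14, 10, 5, 4, 15]
Visit 1 → queue [14, 10, 5, 4, 15]
Visit 14 → queue [10, 5, 4, 15]
Visit 10; enqueue 9 → queue [5, 4, 15, 9]
Visit 5 → queue [4, 15, 9]
Visit 4 → queue [15, 9]
Visit 15 → queue [9]
Visit 9; enqueue 17, 6 → queue [17, 6]
Visit 17 → queue [6]
Visit 6 → queue []

Visit order: 2, 8, 3, 18, 16, 12, 11, 7, 13, 1, 14, 10, 5, 4, 15, 9, 17, 6

13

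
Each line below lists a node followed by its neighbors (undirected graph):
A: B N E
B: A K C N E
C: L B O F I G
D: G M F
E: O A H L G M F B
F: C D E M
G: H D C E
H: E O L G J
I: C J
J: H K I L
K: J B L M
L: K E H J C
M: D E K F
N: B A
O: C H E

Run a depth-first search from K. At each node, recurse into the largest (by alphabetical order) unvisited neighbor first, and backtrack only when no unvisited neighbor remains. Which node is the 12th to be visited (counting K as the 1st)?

Visit K
K → M
M → F
F → E
E → O
O → H
H → L
L → J
J → I
I → C
C → G
G → D
C → B
B → N
N → A

Visit order: K, M, F, E, O, H, L, J, I, C, G, D, B, N, A

D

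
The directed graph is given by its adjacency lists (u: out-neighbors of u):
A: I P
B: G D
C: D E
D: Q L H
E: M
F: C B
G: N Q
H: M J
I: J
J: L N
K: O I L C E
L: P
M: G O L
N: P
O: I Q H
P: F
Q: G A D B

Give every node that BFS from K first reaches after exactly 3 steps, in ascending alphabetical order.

Level 0: K
Level 1: C, E, I, L, O
Level 2: D, H, J, M, P, Q
Level 3: A, B, F, G, N

A, B, F, G, N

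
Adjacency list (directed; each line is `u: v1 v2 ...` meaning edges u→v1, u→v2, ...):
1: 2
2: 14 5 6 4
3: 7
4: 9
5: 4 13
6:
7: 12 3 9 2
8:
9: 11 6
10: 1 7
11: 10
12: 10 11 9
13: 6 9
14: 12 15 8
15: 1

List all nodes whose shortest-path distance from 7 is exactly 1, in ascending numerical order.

Level 0: 7
Level 1: 2, 3, 9, 12
Level 2: 4, 5, 6, 10, 11, 14
Level 3: 1, 8, 13, 15

2, 3, 9, 12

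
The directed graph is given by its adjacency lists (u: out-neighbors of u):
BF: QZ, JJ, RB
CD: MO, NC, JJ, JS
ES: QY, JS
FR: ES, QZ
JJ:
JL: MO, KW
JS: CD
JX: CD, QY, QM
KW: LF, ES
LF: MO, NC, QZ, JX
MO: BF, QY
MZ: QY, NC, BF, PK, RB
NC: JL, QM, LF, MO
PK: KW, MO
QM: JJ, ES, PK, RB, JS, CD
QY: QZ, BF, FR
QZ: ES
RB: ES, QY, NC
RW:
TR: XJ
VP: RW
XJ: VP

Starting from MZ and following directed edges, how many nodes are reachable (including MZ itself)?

18

BFS from MZ visits: MZ, BF, NC, PK, QY, RB, JJ, QZ, JL, LF, MO, QM, KW, FR, ES, JX, CD, JS
Reachable nodes: 18 of 22 total.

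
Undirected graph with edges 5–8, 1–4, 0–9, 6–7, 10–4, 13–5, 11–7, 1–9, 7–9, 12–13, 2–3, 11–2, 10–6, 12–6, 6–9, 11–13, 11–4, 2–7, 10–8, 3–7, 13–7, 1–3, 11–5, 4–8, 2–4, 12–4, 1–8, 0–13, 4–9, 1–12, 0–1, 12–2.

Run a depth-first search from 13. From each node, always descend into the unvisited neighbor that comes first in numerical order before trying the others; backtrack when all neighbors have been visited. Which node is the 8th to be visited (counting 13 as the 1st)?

Visit 13
13 → 0
0 → 1
1 → 3
3 → 2
2 → 4
4 → 8
8 → 5
5 → 11
11 → 7
7 → 6
6 → 9
6 → 10
6 → 12

Visit order: 13, 0, 1, 3, 2, 4, 8, 5, 11, 7, 6, 9, 10, 12

5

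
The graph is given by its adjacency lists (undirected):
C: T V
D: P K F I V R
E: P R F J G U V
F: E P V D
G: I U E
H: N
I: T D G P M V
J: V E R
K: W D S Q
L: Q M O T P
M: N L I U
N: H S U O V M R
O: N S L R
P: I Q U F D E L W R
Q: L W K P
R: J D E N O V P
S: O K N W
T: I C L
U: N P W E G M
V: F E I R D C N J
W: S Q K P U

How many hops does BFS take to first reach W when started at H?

Level 0: H
Level 1: N
Level 2: M, O, R, S, U, V
Level 3: C, D, E, F, G, I, J, K, L, P, W
Level 4: Q, T
W first appears at level 3.

3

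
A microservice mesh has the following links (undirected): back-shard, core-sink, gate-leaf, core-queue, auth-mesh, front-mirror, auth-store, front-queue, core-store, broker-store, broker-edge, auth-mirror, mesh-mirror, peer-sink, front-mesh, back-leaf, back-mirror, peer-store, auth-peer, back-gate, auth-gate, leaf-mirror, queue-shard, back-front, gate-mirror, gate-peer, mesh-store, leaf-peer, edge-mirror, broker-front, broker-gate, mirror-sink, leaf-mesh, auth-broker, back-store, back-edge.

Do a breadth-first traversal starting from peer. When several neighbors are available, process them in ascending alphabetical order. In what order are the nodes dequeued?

Visit peer; enqueue auth, gate, leaf, sink, store → queue [auth, gate, leaf, sink, store]
Visit auth; enqueue broker, mesh, mirror → queue [gate, leaf, sink, store, broker, mesh, mirror]
Visit gate; enqueue back → queue [leaf, sink, store, broker, mesh, mirror, back]
Visit leaf → queue [sink, store, broker, mesh, mirror, back]
Visit sink; enqueue core → queue [store, broker, mesh, mirror, back, core]
Visit store → queue [broker, mesh, mirror, back, core]
Visit broker; enqueue edge, front → queue [mesh, mirror, back, core, edge, front]
Visit mesh → queue [mirror, back, core, edge, front]
Visit mirror → queue [back, core, edge, front]
Visit back; enqueue shard → queue [core, edge, front, shard]
Visit core; enqueue queue → queue [edge, front, shard, queue]
Visit edge → queue [front, shard, queue]
Visit front → queue [shard, queue]
Visit shard → queue [queue]
Visit queue → queue []

peer → auth → gate → leaf → sink → store → broker → mesh → mirror → back → core → edge → front → shard → queue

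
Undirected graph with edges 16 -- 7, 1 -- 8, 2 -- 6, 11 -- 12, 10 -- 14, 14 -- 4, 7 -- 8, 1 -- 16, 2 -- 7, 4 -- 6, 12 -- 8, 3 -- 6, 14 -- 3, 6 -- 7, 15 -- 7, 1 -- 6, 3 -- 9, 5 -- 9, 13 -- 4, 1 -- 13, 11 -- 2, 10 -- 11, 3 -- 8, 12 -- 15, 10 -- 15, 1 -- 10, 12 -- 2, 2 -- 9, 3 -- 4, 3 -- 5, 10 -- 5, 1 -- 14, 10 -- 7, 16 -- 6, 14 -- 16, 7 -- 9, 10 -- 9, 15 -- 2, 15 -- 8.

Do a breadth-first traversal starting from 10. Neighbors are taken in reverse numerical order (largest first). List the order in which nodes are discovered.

10, 15, 14, 11, 9, 7, 5, 1, 12, 8, 2, 16, 4, 3, 6, 13

Visit 10; enqueue 15, 14, 11, 9, 7, 5, 1 → queue [15, 14, 11, 9, 7, 5, 1]
Visit 15; enqueue 12, 8, 2 → queue [14, 11, 9, 7, 5, 1, 12, 8, 2]
Visit 14; enqueue 16, 4, 3 → queue [11, 9, 7, 5, 1, 12, 8, 2, 16, 4, 3]
Visit 11 → queue [9, 7, 5, 1, 12, 8, 2, 16, 4, 3]
Visit 9 → queue [7, 5, 1, 12, 8, 2, 16, 4, 3]
Visit 7; enqueue 6 → queue [5, 1, 12, 8, 2, 16, 4, 3, 6]
Visit 5 → queue [1, 12, 8, 2, 16, 4, 3, 6]
Visit 1; enqueue 13 → queue [12, 8, 2, 16, 4, 3, 6, 13]
Visit 12 → queue [8, 2, 16, 4, 3, 6, 13]
Visit 8 → queue [2, 16, 4, 3, 6, 13]
Visit 2 → queue [16, 4, 3, 6, 13]
Visit 16 → queue [4, 3, 6, 13]
Visit 4 → queue [3, 6, 13]
Visit 3 → queue [6, 13]
Visit 6 → queue [13]
Visit 13 → queue []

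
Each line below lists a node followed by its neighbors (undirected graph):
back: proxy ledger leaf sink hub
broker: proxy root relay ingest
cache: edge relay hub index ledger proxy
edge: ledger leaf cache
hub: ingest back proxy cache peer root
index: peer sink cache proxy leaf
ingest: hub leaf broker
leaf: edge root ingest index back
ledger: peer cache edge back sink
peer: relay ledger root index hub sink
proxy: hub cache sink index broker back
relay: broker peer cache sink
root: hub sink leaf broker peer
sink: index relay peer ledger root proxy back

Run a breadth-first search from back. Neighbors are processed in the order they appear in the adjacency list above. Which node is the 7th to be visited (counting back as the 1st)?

Visit back; enqueue proxy, ledger, leaf, sink, hub → queue [proxy, ledger, leaf, sink, hub]
Visit proxy; enqueue cache, index, broker → queue [ledger, leaf, sink, hub, cache, index, broker]
Visit ledger; enqueue peer, edge → queue [leaf, sink, hub, cache, index, broker, peer, edge]
Visit leaf; enqueue root, ingest → queue [sink, hub, cache, index, broker, peer, edge, root, ingest]
Visit sink; enqueue relay → queue [hub, cache, index, broker, peer, edge, root, ingest, relay]
Visit hub → queue [cache, index, broker, peer, edge, root, ingest, relay]
Visit cache → queue [index, broker, peer, edge, root, ingest, relay]
Visit index → queue [broker, peer, edge, root, ingest, relay]
Visit broker → queue [peer, edge, root, ingest, relay]
Visit peer → queue [edge, root, ingest, relay]
Visit edge → queue [root, ingest, relay]
Visit root → queue [ingest, relay]
Visit ingest → queue [relay]
Visit relay → queue []

Visit order: back, proxy, ledger, leaf, sink, hub, cache, index, broker, peer, edge, root, ingest, relay

cache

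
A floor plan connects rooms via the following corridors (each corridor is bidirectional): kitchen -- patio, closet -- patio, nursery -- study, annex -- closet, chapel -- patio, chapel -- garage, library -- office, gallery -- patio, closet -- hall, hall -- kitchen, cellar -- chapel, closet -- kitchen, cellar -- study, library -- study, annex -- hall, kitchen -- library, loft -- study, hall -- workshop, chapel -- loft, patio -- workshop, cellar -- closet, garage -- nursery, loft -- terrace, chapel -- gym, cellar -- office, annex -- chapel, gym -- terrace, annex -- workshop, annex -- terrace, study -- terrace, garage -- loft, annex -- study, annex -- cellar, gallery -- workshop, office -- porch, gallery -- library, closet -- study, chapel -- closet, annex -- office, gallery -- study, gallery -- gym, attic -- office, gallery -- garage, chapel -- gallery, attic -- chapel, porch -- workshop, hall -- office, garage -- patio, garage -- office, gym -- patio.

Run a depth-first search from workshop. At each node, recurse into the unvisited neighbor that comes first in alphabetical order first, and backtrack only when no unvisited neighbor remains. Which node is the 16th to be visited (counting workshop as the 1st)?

loft

Visit workshop
workshop → annex
annex → cellar
cellar → chapel
chapel → attic
attic → office
office → garage
garage → gallery
gallery → gym
gym → patio
patio → closet
closet → hall
hall → kitchen
kitchen → library
library → study
study → loft
loft → terrace
study → nursery
office → porch

Visit order: workshop, annex, cellar, chapel, attic, office, garage, gallery, gym, patio, closet, hall, kitchen, library, study, loft, terrace, nursery, porch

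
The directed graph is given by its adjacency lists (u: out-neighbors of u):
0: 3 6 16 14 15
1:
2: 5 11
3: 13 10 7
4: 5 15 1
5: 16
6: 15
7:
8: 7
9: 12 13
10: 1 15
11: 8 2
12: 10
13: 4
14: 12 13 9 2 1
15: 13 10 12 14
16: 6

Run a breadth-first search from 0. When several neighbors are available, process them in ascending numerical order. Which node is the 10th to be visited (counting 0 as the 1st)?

1

Visit 0; enqueue 3, 6, 14, 15, 16 → queue [3, 6, 14, 15, 16]
Visit 3; enqueue 7, 10, 13 → queue [6, 14, 15, 16, 7, 10, 13]
Visit 6 → queue [14, 15, 16, 7, 10, 13]
Visit 14; enqueue 1, 2, 9, 12 → queue [15, 16, 7, 10, 13, 1, 2, 9, 12]
Visit 15 → queue [16, 7, 10, 13, 1, 2, 9, 12]
Visit 16 → queue [7, 10, 13, 1, 2, 9, 12]
Visit 7 → queue [10, 13, 1, 2, 9, 12]
Visit 10 → queue [13, 1, 2, 9, 12]
Visit 13; enqueue 4 → queue [1, 2, 9, 12, 4]
Visit 1 → queue [2, 9, 12, 4]
Visit 2; enqueue 5, 11 → queue [9, 12, 4, 5, 11]
Visit 9 → queue [12, 4, 5, 11]
Visit 12 → queue [4, 5, 11]
Visit 4 → queue [5, 11]
Visit 5 → queue [11]
Visit 11; enqueue 8 → queue [8]
Visit 8 → queue []

Visit order: 0, 3, 6, 14, 15, 16, 7, 10, 13, 1, 2, 9, 12, 4, 5, 11, 8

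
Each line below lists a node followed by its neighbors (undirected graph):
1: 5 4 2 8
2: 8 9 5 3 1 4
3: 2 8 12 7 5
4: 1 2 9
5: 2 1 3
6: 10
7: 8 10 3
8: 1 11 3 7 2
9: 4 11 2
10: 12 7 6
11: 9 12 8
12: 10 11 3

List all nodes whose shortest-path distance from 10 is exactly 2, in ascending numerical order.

Level 0: 10
Level 1: 6, 7, 12
Level 2: 3, 8, 11
Level 3: 1, 2, 5, 9
Level 4: 4

3, 8, 11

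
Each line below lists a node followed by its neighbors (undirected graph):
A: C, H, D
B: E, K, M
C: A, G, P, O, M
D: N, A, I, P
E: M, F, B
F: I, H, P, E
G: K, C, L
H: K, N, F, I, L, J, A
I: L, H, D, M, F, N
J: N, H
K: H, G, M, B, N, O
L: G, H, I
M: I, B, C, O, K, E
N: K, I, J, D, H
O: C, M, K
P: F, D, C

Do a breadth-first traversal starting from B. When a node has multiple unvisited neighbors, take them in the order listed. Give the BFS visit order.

Visit B; enqueue E, K, M → queue [E, K, M]
Visit E; enqueue F → queue [K, M, F]
Visit K; enqueue H, G, N, O → queue [M, F, H, G, N, O]
Visit M; enqueue I, C → queue [F, H, G, N, O, I, C]
Visit F; enqueue P → queue [H, G, N, O, I, C, P]
Visit H; enqueue L, J, A → queue [G, N, O, I, C, P, L, J, A]
Visit G → queue [N, O, I, C, P, L, J, A]
Visit N; enqueue D → queue [O, I, C, P, L, J, A, D]
Visit O → queue [I, C, P, L, J, A, D]
Visit I → queue [C, P, L, J, A, D]
Visit C → queue [P, L, J, A, D]
Visit P → queue [L, J, A, D]
Visit L → queue [J, A, D]
Visit J → queue [A, D]
Visit A → queue [D]
Visit D → queue []

B → E → K → M → F → H → G → N → O → I → C → P → L → J → A → D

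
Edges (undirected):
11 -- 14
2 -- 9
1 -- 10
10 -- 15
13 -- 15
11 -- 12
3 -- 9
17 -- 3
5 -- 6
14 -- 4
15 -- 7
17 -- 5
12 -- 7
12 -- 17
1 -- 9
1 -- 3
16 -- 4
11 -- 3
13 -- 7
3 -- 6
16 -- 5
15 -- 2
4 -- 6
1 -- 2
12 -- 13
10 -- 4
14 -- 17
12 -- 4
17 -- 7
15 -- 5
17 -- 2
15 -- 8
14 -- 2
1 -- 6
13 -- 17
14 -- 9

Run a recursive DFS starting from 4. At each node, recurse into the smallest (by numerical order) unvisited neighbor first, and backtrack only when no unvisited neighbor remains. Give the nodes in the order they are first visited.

4 6 1 2 9 3 11 12 7 13 15 5 16 17 14 8 10

Visit 4
4 → 6
6 → 1
1 → 2
2 → 9
9 → 3
3 → 11
11 → 12
12 → 7
7 → 13
13 → 15
15 → 5
5 → 16
5 → 17
17 → 14
15 → 8
15 → 10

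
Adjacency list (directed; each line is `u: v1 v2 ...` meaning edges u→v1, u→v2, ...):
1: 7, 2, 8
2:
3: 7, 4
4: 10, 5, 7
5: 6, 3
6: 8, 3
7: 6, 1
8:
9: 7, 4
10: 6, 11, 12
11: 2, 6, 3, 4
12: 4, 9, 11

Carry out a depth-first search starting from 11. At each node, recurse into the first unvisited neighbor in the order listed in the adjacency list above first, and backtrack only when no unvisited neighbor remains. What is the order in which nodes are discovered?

11, 2, 6, 8, 3, 7, 1, 4, 10, 12, 9, 5

Visit 11
11 → 2
11 → 6
6 → 8
6 → 3
3 → 7
7 → 1
3 → 4
4 → 10
10 → 12
12 → 9
4 → 5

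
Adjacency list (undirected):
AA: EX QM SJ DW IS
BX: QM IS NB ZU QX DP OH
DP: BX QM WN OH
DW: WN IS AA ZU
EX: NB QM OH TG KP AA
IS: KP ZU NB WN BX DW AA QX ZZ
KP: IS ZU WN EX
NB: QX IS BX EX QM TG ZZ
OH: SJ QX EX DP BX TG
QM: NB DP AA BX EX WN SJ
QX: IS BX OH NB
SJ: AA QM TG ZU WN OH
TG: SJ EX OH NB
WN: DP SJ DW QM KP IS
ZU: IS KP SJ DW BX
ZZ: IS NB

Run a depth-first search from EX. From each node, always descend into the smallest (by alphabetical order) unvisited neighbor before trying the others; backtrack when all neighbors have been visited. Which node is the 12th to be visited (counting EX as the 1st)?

TG

Visit EX
EX → AA
AA → DW
DW → IS
IS → BX
BX → DP
DP → OH
OH → QX
QX → NB
NB → QM
QM → SJ
SJ → TG
SJ → WN
WN → KP
KP → ZU
NB → ZZ

Visit order: EX, AA, DW, IS, BX, DP, OH, QX, NB, QM, SJ, TG, WN, KP, ZU, ZZ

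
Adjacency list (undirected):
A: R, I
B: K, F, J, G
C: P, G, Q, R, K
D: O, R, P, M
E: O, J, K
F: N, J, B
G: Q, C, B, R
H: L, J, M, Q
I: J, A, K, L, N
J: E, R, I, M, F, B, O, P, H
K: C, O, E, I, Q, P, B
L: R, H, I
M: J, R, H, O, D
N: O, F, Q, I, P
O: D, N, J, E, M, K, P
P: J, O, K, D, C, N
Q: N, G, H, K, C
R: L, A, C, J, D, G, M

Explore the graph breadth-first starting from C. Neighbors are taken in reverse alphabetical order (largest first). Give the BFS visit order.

C → R → Q → P → K → G → M → L → J → D → A → N → H → O → I → E → B → F

Visit C; enqueue R, Q, P, K, G → queue [R, Q, P, K, G]
Visit R; enqueue M, L, J, D, A → queue [Q, P, K, G, M, L, J, D, A]
Visit Q; enqueue N, H → queue [P, K, G, M, L, J, D, A, N, H]
Visit P; enqueue O → queue [K, G, M, L, J, D, A, N, H, O]
Visit K; enqueue I, E, B → queue [G, M, L, J, D, A, N, H, O, I, E, B]
Visit G → queue [M, L, J, D, A, N, H, O, I, E, B]
Visit M → queue [L, J, D, A, N, H, O, I, E, B]
Visit L → queue [J, D, A, N, H, O, I, E, B]
Visit J; enqueue F → queue [D, A, N, H, O, I, E, B, F]
Visit D → queue [A, N, H, O, I, E, B, F]
Visit A → queue [N, H, O, I, E, B, F]
Visit N → queue [H, O, I, E, B, F]
Visit H → queue [O, I, E, B, F]
Visit O → queue [I, E, B, F]
Visit I → queue [E, B, F]
Visit E → queue [B, F]
Visit B → queue [F]
Visit F → queue []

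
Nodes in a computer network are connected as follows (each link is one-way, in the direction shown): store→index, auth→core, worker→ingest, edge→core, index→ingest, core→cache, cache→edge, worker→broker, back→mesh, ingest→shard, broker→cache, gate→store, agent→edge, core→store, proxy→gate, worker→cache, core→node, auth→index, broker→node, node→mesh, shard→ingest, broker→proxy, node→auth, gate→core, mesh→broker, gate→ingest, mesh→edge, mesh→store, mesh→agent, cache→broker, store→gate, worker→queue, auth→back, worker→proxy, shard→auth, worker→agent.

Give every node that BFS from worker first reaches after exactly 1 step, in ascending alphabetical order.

agent, broker, cache, ingest, proxy, queue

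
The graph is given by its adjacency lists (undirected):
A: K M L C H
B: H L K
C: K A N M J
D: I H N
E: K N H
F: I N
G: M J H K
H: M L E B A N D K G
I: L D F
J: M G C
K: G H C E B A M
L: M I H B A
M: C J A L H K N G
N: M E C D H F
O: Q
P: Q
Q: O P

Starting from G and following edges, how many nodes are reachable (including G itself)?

BFS from G visits: G, M, J, H, K, C, A, L, N, E, B, D, I, F
Reachable nodes: 14 of 17 total.

14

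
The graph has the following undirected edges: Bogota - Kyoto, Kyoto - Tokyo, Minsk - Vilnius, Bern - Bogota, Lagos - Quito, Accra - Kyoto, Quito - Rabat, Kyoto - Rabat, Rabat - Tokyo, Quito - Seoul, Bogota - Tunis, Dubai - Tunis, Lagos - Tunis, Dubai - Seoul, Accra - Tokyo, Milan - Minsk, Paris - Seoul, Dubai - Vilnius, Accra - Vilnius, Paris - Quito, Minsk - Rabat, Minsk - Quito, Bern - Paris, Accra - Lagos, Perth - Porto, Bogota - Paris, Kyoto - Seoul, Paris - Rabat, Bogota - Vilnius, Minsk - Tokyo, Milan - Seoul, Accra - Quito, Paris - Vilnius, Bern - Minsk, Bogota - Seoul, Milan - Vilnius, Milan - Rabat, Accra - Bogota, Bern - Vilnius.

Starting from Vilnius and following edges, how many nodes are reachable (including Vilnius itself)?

BFS from Vilnius visits: Vilnius, Accra, Bern, Bogota, Dubai, Milan, Minsk, Paris, Kyoto, Lagos, Quito, Tokyo, Seoul, Tunis, Rabat
Reachable nodes: 15 of 17 total.

15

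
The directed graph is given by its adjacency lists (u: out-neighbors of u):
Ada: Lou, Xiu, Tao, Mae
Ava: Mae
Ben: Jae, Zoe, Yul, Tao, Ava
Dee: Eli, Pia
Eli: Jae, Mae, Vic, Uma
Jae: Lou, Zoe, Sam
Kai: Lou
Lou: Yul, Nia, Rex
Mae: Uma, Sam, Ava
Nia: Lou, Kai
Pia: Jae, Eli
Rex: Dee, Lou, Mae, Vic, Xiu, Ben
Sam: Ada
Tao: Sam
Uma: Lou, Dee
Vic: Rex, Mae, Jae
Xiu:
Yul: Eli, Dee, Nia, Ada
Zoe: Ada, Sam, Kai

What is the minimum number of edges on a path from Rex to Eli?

Level 0: Rex
Level 1: Ben, Dee, Lou, Mae, Vic, Xiu
Level 2: Ava, Eli, Jae, Nia, Pia, Sam, Tao, Uma, Yul, Zoe
Level 3: Ada, Kai
Eli first appears at level 2.

2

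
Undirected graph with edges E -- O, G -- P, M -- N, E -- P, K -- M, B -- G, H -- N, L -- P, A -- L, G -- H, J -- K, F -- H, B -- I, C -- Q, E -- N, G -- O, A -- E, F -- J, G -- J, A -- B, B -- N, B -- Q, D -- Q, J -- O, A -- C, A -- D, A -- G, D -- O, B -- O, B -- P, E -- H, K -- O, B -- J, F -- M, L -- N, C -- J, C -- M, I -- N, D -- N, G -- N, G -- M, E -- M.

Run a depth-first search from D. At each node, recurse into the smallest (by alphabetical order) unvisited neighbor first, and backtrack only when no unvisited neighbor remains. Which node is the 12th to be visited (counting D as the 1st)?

Visit D
D → A
A → B
B → G
G → H
H → E
E → M
M → C
C → J
J → F
J → K
K → O
C → Q
M → N
N → I
N → L
L → P

Visit order: D, A, B, G, H, E, M, C, J, F, K, O, Q, N, I, L, P

O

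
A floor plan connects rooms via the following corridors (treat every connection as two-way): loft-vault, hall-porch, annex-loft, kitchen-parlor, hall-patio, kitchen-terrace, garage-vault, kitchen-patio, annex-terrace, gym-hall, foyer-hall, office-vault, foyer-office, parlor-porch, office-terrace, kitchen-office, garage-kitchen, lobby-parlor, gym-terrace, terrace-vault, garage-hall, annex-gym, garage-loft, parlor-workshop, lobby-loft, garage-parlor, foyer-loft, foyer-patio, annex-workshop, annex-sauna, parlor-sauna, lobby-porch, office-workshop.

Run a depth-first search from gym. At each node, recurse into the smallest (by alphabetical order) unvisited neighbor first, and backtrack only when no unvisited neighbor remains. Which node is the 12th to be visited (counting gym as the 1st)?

parlor

Visit gym
gym → annex
annex → loft
loft → foyer
foyer → hall
hall → garage
garage → kitchen
kitchen → office
office → terrace
terrace → vault
office → workshop
workshop → parlor
parlor → lobby
lobby → porch
parlor → sauna
kitchen → patio

Visit order: gym, annex, loft, foyer, hall, garage, kitchen, office, terrace, vault, workshop, parlor, lobby, porch, sauna, patio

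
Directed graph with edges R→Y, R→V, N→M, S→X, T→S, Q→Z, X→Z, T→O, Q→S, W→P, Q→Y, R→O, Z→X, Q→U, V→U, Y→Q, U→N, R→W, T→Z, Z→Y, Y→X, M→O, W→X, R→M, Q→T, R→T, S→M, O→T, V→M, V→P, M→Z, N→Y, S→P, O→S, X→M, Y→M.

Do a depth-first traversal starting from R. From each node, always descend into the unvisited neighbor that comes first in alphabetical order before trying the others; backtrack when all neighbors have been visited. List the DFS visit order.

Visit R
R → M
M → O
O → S
S → P
S → X
X → Z
Z → Y
Y → Q
Q → T
Q → U
U → N
R → V
R → W

R, M, O, S, P, X, Z, Y, Q, T, U, N, V, W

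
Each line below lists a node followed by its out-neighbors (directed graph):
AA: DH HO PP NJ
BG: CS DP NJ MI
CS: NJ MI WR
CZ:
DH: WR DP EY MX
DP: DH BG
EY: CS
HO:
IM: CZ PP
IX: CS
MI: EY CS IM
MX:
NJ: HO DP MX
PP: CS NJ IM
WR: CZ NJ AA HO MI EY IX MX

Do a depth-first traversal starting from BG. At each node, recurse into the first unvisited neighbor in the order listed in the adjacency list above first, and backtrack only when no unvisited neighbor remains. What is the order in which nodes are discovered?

Visit BG
BG → CS
CS → NJ
NJ → HO
NJ → DP
DP → DH
DH → WR
WR → CZ
WR → AA
AA → PP
PP → IM
WR → MI
MI → EY
WR → IX
WR → MX

BG, CS, NJ, HO, DP, DH, WR, CZ, AA, PP, IM, MI, EY, IX, MX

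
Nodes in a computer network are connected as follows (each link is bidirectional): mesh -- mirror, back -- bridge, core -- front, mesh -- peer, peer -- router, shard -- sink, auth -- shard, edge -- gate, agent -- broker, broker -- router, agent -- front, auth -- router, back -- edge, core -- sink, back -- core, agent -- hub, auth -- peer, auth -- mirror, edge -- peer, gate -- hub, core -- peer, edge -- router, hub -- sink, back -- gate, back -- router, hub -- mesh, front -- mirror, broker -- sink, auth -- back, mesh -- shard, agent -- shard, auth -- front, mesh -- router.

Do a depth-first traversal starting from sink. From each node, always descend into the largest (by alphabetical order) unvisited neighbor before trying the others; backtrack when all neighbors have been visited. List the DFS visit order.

sink, shard, mesh, router, peer, edge, gate, hub, agent, front, mirror, auth, back, core, bridge, broker

Visit sink
sink → shard
shard → mesh
mesh → router
router → peer
peer → edge
edge → gate
gate → hub
hub → agent
agent → front
front → mirror
mirror → auth
auth → back
back → core
back → bridge
agent → broker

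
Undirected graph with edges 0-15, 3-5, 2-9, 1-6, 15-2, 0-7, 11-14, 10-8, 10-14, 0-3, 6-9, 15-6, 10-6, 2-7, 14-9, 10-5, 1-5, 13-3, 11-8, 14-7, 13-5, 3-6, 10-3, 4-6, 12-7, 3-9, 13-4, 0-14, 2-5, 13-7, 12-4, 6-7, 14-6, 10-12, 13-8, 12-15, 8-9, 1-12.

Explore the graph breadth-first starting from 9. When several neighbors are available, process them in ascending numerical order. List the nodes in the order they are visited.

9 2 3 6 8 14 5 7 15 0 10 13 1 4 11 12

Visit 9; enqueue 2, 3, 6, 8, 14 → queue [2, 3, 6, 8, 14]
Visit 2; enqueue 5, 7, 15 → queue [3, 6, 8, 14, 5, 7, 15]
Visit 3; enqueue 0, 10, 13 → queue [6, 8, 14, 5, 7, 15, 0, 10, 13]
Visit 6; enqueue 1, 4 → queue [8, 14, 5, 7, 15, 0, 10, 13, 1, 4]
Visit 8; enqueue 11 → queue [14, 5, 7, 15, 0, 10, 13, 1, 4, 11]
Visit 14 → queue [5, 7, 15, 0, 10, 13, 1, 4, 11]
Visit 5 → queue [7, 15, 0, 10, 13, 1, 4, 11]
Visit 7; enqueue 12 → queue [15, 0, 10, 13, 1, 4, 11, 12]
Visit 15 → queue [0, 10, 13, 1, 4, 11, 12]
Visit 0 → queue [10, 13, 1, 4, 11, 12]
Visit 10 → queue [13, 1, 4, 11, 12]
Visit 13 → queue [1, 4, 11, 12]
Visit 1 → queue [4, 11, 12]
Visit 4 → queue [11, 12]
Visit 11 → queue [12]
Visit 12 → queue []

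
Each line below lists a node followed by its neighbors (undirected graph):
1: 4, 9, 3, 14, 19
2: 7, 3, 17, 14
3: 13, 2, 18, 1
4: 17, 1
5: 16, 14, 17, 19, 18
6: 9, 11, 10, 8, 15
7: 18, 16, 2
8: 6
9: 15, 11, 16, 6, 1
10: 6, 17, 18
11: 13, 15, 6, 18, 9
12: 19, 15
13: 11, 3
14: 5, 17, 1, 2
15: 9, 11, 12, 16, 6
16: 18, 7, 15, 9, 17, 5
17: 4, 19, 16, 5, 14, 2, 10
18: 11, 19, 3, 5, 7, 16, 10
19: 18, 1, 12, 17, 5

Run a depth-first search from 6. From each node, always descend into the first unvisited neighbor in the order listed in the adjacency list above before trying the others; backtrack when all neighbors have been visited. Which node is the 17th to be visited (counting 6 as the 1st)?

10

Visit 6
6 → 9
9 → 15
15 → 11
11 → 13
13 → 3
3 → 2
2 → 7
7 → 18
18 → 19
19 → 1
1 → 4
4 → 17
17 → 16
16 → 5
5 → 14
17 → 10
19 → 12
6 → 8

Visit order: 6, 9, 15, 11, 13, 3, 2, 7, 18, 19, 1, 4, 17, 16, 5, 14, 10, 12, 8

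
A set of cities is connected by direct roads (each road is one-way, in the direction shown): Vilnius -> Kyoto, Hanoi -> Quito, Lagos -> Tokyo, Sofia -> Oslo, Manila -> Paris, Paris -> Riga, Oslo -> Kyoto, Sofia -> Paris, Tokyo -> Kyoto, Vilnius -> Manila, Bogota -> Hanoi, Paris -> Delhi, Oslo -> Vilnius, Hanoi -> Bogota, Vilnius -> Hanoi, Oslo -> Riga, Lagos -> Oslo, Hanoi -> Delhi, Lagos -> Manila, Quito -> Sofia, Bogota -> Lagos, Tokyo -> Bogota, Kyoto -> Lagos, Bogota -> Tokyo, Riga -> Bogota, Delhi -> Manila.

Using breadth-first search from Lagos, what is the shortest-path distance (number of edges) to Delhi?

Level 0: Lagos
Level 1: Manila, Oslo, Tokyo
Level 2: Bogota, Kyoto, Paris, Riga, Vilnius
Level 3: Delhi, Hanoi
Level 4: Quito
Level 5: Sofia
Delhi first appears at level 3.

3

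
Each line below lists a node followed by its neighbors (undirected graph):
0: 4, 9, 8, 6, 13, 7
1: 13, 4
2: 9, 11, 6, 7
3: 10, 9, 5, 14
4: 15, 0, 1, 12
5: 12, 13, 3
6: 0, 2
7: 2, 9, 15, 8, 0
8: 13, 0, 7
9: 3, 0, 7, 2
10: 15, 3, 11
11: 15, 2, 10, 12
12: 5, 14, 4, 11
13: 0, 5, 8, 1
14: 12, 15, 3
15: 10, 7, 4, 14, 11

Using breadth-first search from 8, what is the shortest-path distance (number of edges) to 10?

Level 0: 8
Level 1: 0, 7, 13
Level 2: 1, 2, 4, 5, 6, 9, 15
Level 3: 3, 10, 11, 12, 14
10 first appears at level 3.

3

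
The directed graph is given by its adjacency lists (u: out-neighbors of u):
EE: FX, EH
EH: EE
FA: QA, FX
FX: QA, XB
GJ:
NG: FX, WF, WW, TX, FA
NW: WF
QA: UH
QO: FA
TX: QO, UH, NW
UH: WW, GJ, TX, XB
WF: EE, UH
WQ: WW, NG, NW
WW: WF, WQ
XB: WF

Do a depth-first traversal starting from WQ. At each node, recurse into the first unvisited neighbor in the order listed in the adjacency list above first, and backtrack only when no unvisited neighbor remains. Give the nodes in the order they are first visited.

WQ WW WF EE FX QA UH GJ TX QO FA NW XB EH NG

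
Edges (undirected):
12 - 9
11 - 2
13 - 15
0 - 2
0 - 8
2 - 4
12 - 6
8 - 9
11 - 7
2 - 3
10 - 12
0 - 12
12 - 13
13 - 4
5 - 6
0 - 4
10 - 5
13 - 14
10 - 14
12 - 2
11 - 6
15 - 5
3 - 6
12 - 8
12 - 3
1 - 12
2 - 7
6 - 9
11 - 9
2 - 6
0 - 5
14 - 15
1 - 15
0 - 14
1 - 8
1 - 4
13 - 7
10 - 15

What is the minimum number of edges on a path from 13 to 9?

Level 0: 13
Level 1: 4, 7, 12, 14, 15
Level 2: 0, 1, 2, 3, 5, 6, 8, 9, 10, 11
9 first appears at level 2.

2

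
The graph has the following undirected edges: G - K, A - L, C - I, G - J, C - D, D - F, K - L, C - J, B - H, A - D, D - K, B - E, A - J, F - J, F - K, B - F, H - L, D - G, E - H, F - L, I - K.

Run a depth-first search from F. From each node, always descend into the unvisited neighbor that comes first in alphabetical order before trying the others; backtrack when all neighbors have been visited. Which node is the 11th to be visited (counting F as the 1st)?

Visit F
F → B
B → E
E → H
H → L
L → A
A → D
D → C
C → I
I → K
K → G
G → J

Visit order: F, B, E, H, L, A, D, C, I, K, G, J

G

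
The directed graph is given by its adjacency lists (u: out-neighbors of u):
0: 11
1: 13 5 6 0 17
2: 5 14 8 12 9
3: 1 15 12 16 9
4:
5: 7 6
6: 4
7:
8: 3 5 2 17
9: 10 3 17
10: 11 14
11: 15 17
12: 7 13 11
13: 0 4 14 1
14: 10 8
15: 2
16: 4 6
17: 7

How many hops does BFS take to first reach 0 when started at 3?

2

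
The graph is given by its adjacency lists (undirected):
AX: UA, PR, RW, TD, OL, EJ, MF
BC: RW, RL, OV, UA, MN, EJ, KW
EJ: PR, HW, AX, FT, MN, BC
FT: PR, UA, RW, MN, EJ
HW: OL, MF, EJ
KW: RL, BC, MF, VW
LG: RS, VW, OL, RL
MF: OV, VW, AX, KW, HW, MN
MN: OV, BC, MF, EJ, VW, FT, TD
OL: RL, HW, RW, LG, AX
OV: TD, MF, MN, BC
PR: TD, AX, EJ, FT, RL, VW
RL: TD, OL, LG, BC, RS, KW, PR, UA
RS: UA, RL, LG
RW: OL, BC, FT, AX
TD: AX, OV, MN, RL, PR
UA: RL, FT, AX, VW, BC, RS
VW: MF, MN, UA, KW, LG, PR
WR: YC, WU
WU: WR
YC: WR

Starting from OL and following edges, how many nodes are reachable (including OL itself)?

18

BFS from OL visits: OL, RL, HW, RW, LG, AX, TD, BC, RS, KW, PR, UA, MF, EJ, FT, VW, OV, MN
Reachable nodes: 18 of 21 total.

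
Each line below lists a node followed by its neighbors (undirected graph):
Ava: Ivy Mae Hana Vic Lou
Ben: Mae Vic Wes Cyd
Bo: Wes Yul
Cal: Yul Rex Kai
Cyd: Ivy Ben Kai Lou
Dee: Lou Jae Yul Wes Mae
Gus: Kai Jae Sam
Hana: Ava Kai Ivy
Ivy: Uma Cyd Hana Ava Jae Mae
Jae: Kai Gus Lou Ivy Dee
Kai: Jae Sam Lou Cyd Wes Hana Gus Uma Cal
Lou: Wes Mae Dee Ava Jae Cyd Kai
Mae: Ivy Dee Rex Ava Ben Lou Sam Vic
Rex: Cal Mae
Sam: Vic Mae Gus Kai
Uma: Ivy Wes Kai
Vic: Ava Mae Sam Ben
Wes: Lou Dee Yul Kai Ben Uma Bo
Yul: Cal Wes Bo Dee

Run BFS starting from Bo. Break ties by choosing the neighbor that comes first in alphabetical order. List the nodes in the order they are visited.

Visit Bo; enqueue Wes, Yul → queue [Wes, Yul]
Visit Wes; enqueue Ben, Dee, Kai, Lou, Uma → queue [Yul, Ben, Dee, Kai, Lou, Uma]
Visit Yul; enqueue Cal → queue [Ben, Dee, Kai, Lou, Uma, Cal]
Visit Ben; enqueue Cyd, Mae, Vic → queue [Dee, Kai, Lou, Uma, Cal, Cyd, Mae, Vic]
Visit Dee; enqueue Jae → queue [Kai, Lou, Uma, Cal, Cyd, Mae, Vic, Jae]
Visit Kai; enqueue Gus, Hana, Sam → queue [Lou, Uma, Cal, Cyd, Mae, Vic, Jae, Gus, Hana, Sam]
Visit Lou; enqueue Ava → queue [Uma, Cal, Cyd, Mae, Vic, Jae, Gus, Hana, Sam, Ava]
Visit Uma; enqueue Ivy → queue [Cal, Cyd, Mae, Vic, Jae, Gus, Hana, Sam, Ava, Ivy]
Visit Cal; enqueue Rex → queue [Cyd, Mae, Vic, Jae, Gus, Hana, Sam, Ava, Ivy, Rex]
Visit Cyd → queue [Mae, Vic, Jae, Gus, Hana, Sam, Ava, Ivy, Rex]
Visit Mae → queue [Vic, Jae, Gus, Hana, Sam, Ava, Ivy, Rex]
Visit Vic → queue [Jae, Gus, Hana, Sam, Ava, Ivy, Rex]
Visit Jae → queue [Gus, Hana, Sam, Ava, Ivy, Rex]
Visit Gus → queue [Hana, Sam, Ava, Ivy, Rex]
Visit Hana → queue [Sam, Ava, Ivy, Rex]
Visit Sam → queue [Ava, Ivy, Rex]
Visit Ava → queue [Ivy, Rex]
Visit Ivy → queue [Rex]
Visit Rex → queue []

Bo, Wes, Yul, Ben, Dee, Kai, Lou, Uma, Cal, Cyd, Mae, Vic, Jae, Gus, Hana, Sam, Ava, Ivy, Rex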